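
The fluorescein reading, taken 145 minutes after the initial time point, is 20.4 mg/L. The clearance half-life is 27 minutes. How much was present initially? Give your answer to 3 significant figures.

844 mg/L

Number of half-lives elapsed: n = 145/27 ≈ 5.3704.
A₀ = A × 2^n = 20.4 × 2^5.3704 = 20.4 × 41.366 ≈ 843.86 mg/L.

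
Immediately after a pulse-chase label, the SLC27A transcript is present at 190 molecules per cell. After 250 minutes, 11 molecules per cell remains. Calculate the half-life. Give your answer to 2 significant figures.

A/A₀ = 11/190 ≈ 0.057895.
n = log₂(17.273) ≈ 4.1104 half-lives elapsed in 250 minutes.
t½ = 250/4.1104 ≈ 60.821 minutes.

61 minutes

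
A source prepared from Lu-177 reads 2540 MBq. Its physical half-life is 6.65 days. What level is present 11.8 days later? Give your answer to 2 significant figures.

Number of half-lives: n = 11.8/6.65 ≈ 1.7744.
Remaining = 2540 × (1/2)^1.7744 = 2540 × 0.29231 ≈ 742.46 MBq.

740 MBq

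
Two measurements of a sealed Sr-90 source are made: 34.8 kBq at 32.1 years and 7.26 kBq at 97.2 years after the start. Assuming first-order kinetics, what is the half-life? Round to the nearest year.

Over Δt = 97.2 − 32.1 = 65.1 years, the level fell by a factor of 34.8/7.26 ≈ 4.7934.
n = log₂(4.7934) ≈ 2.261 half-lives, so t½ = 65.1/2.261 ≈ 28.792 years.

29 years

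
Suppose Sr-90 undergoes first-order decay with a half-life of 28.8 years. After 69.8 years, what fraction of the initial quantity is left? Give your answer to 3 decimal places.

0.186

n = 69.8/28.8 ≈ 2.4236 half-lives.
Fraction remaining = (1/2)^2.4236 ≈ 0.18639.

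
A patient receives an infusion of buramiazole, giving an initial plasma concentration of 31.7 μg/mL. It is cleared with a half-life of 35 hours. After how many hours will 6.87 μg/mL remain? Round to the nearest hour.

77 hours

Fraction remaining = 6.87/31.7 ≈ 0.21672.
n = log₂(31.7/6.87) = ln(4.6143)/ln 2 ≈ 2.2061 half-lives.
t = n × t½ = 2.2061 × 35 ≈ 77.214 hours.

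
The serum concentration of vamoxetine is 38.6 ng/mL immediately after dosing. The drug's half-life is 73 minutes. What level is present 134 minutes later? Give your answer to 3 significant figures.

Number of half-lives: n = 134/73 ≈ 1.8356.
Remaining = 38.6 × (1/2)^1.8356 = 38.6 × 0.28017 ≈ 10.815 ng/mL.

10.8 ng/mL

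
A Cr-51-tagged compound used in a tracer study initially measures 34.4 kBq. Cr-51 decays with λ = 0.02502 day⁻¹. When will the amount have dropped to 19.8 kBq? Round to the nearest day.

t½ = ln 2 / λ = 0.69315 / 0.02502 ≈ 27.704 days.
Fraction remaining = 19.8/34.4 ≈ 0.57558.
n = log₂(34.4/19.8) = ln(1.7374)/ln 2 ≈ 0.79691 half-lives.
t = n × t½ = 0.79691 × 27.704 ≈ 22.077 days.

22 days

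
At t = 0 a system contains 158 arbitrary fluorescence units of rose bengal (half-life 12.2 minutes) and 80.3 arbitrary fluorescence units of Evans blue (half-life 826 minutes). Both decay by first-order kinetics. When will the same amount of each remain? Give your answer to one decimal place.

Set 158·(1/2)^(t/12.2) = 80.3·(1/2)^(t/826).
Taking log₂: log₂(158/80.3) = t·(1/12.2 − 1/826).
log₂(1.9676) = 0.97645; 1/12.2 − 1/826 = 0.080757.
t = 0.97645 / 0.080757 ≈ 12.091 minutes.

12.1 minutes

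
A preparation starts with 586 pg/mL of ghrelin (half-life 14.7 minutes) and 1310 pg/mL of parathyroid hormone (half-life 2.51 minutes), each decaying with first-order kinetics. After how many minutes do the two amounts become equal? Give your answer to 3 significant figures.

Set 586·(1/2)^(t/14.7) = 1310·(1/2)^(t/2.51).
Taking log₂: log₂(586/1310) = t·(1/14.7 − 1/2.51).
log₂(0.44733) = -1.1606; 1/14.7 − 1/2.51 = -0.33038.
t = -1.1606 / -0.33038 ≈ 3.5129 minutes.

3.51 minutes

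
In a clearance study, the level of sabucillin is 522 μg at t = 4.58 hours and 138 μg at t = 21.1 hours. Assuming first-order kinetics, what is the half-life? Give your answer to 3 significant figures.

8.61 hours

Over Δt = 21.1 − 4.58 = 16.52 hours, the level fell by a factor of 522/138 ≈ 3.7826.
n = log₂(3.7826) ≈ 1.9194 half-lives, so t½ = 16.52/1.9194 ≈ 8.6069 hours.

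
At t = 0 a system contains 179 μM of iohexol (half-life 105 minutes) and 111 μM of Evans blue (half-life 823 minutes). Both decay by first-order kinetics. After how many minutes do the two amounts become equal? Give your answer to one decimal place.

83.0 minutes

Set 179·(1/2)^(t/105) = 111·(1/2)^(t/823).
Taking log₂: log₂(179/111) = t·(1/105 − 1/823).
log₂(1.6126) = 0.6894; 1/105 − 1/823 = 0.0083087.
t = 0.6894 / 0.0083087 ≈ 82.973 minutes.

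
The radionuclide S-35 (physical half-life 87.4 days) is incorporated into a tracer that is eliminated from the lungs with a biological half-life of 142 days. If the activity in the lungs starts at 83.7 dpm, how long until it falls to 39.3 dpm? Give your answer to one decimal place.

1/t_eff = 1/t_phys + 1/t_biol = 1/87.4 + 1/142 = 0.018484 per day.
t_eff = 87.4 × 142 / (87.4 + 142) ≈ 54.101 days.
n = log₂(83.7/39.3) ≈ 1.0907; t = 1.0907 × 54.101 ≈ 59.008 days.

59.0 days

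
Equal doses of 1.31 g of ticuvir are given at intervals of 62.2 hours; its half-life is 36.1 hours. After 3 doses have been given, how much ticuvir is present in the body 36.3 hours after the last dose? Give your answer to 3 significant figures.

The 3 doses were given 160.7, 98.5, 36.3 hours ago.
Total = 1.31·(1/2)^(160.7/36.1) + 1.31·(1/2)^(98.5/36.1) + 1.31·(1/2)^(36.3/36.1)
      = 0.059873 + 0.19765 + 0.65249 ≈ 0.91001 g.

0.910 g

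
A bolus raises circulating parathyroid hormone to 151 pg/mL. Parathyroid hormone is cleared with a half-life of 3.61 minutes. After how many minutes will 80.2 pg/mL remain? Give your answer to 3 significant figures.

Fraction remaining = 80.2/151 ≈ 0.53113.
n = log₂(151/80.2) = ln(1.8828)/ln 2 ≈ 0.91287 half-lives.
t = n × t½ = 0.91287 × 3.61 ≈ 3.2955 minutes.

3.30 minutes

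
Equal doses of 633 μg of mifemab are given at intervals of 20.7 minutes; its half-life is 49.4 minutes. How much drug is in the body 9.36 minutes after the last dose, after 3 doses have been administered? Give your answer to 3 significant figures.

1280 μg

The 3 doses were given 50.76, 30.06, 9.36 minutes ago.
Total = 633·(1/2)^(50.76/49.4) + 633·(1/2)^(30.06/49.4) + 633·(1/2)^(9.36/49.4)
      = 310.52 + 415.17 + 555.09 ≈ 1280.8 μg.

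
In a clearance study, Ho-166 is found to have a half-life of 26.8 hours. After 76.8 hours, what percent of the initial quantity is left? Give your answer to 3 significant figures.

n = 76.8/26.8 ≈ 2.8657 half-lives.
Fraction remaining = (1/2)^2.8657 ≈ 0.1372, i.e. 13.72%.

13.7%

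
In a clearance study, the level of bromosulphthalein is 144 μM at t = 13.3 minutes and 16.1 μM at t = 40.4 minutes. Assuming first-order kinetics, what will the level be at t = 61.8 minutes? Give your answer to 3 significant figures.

2.85 μM

Over Δt = 40.4 − 13.3 = 27.1 minutes, the level fell by a factor of 144/16.1 ≈ 8.9441.
n = log₂(8.9441) ≈ 3.1609 half-lives, so t½ = 27.1/3.1609 ≈ 8.5734 minutes.
From t = 40.4 to t = 61.8: 16.1 × (1/2)^((61.8−40.4)/8.5734) ≈ 2.8538 μM.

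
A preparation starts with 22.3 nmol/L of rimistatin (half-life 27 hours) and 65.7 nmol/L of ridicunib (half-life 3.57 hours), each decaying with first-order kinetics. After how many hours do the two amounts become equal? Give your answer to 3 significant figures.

Set 22.3·(1/2)^(t/27) = 65.7·(1/2)^(t/3.57).
Taking log₂: log₂(22.3/65.7) = t·(1/27 − 1/3.57).
log₂(0.33942) = -1.5588; 1/27 − 1/3.57 = -0.24308.
t = -1.5588 / -0.24308 ≈ 6.413 hours.

6.41 hours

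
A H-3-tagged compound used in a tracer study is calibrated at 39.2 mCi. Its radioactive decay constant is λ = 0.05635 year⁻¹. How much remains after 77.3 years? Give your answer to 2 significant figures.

0.50 mCi

t½ = ln 2 / λ = 0.69315 / 0.05635 ≈ 12.301 years.
Number of half-lives: n = 77.3/12.301 ≈ 6.2842.
Remaining = 39.2 × (1/2)^6.2842 = 39.2 × 0.012831 ≈ 0.50299 mCi.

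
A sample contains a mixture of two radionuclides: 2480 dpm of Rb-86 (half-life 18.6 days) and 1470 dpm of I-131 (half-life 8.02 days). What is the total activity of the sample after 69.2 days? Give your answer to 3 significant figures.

Rb-86: 2480 × (1/2)^(69.2/18.6) = 2480 × (1/2)^3.7204 ≈ 188.14 dpm.
I-131: 1470 × (1/2)^(69.2/8.02) = 1470 × (1/2)^8.6284 ≈ 3.7145 dpm.
Total = 188.14 + 3.7145 ≈ 191.86 dpm.

192 dpm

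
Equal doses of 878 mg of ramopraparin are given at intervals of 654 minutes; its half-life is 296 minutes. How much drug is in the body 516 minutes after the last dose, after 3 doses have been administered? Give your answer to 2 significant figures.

The 3 doses were given 1824, 1170, 516 minutes ago.
Total = 878·(1/2)^(1824/296) + 878·(1/2)^(1170/296) + 878·(1/2)^(516/296)
      = 12.26 + 56.704 + 262.26 ≈ 331.22 mg.

330 mg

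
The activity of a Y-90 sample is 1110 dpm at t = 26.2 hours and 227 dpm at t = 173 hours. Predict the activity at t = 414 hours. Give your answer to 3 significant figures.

Over Δt = 173 − 26.2 = 146.8 hours, the level fell by a factor of 1110/227 ≈ 4.8899.
n = log₂(4.8899) ≈ 2.2898 half-lives, so t½ = 146.8/2.2898 ≈ 64.111 hours.
From t = 173 to t = 414: 227 × (1/2)^((414−173)/64.111) ≈ 16.765 dpm.

16.8 dpm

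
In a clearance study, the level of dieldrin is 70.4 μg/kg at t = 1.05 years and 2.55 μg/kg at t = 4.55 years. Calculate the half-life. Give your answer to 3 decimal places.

0.731 years

Over Δt = 4.55 − 1.05 = 3.5 years, the level fell by a factor of 70.4/2.55 ≈ 27.608.
n = log₂(27.608) ≈ 4.787 half-lives, so t½ = 3.5/4.787 ≈ 0.73115 years.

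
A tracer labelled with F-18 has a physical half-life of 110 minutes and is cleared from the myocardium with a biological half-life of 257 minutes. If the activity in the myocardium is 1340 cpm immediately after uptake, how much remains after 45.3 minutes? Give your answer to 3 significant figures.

891 cpm

1/t_eff = 1/t_phys + 1/t_biol = 1/110 + 1/257 = 0.012982 per minute.
t_eff = 110 × 257 / (110 + 257) ≈ 77.03 minutes.
Remaining = 1340 × (1/2)^(45.3/77.03) = 1340 × (1/2)^0.58808 ≈ 891.4 cpm.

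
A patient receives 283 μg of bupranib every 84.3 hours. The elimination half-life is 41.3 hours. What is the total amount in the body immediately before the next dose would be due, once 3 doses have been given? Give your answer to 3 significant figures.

The 3 doses were given 252.9, 168.6, 84.3 hours ago.
Total = 283·(1/2)^(252.9/41.3) + 283·(1/2)^(168.6/41.3) + 283·(1/2)^(84.3/41.3)
      = 4.0591 + 16.706 + 68.76 ≈ 89.526 μg.

89.5 μg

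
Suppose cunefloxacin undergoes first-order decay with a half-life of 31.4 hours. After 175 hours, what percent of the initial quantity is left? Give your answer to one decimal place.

2.1%

n = 175/31.4 ≈ 5.5732 half-lives.
Fraction remaining = (1/2)^5.5732 ≈ 0.021003, i.e. 2.1003%.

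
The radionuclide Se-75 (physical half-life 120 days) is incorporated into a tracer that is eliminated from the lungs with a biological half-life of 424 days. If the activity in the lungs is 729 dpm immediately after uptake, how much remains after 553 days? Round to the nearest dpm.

1/t_eff = 1/t_phys + 1/t_biol = 1/120 + 1/424 = 0.010692 per day.
t_eff = 120 × 424 / (120 + 424) ≈ 93.529 days.
Remaining = 729 × (1/2)^(553/93.529) = 729 × (1/2)^5.9126 ≈ 12.102 dpm.

12 dpm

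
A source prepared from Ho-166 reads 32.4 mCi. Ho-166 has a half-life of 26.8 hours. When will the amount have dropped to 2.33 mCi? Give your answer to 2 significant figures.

Fraction remaining = 2.33/32.4 ≈ 0.071914.
n = log₂(32.4/2.33) = ln(13.906)/ln 2 ≈ 3.7976 half-lives.
t = n × t½ = 3.7976 × 26.8 ≈ 101.78 hours.

100 hours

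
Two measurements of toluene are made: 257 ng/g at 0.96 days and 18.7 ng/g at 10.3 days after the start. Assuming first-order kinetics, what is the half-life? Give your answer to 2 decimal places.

Over Δt = 10.3 − 0.96 = 9.34 days, the level fell by a factor of 257/18.7 ≈ 13.743.
n = log₂(13.743) ≈ 3.7807 half-lives, so t½ = 9.34/3.7807 ≈ 2.4705 days.

2.47 days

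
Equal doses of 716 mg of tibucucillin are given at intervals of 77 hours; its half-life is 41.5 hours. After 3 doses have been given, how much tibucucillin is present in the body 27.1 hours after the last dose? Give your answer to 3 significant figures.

616 mg

The 3 doses were given 181.1, 104.1, 27.1 hours ago.
Total = 716·(1/2)^(181.1/41.5) + 716·(1/2)^(104.1/41.5) + 716·(1/2)^(27.1/41.5)
      = 34.775 + 125.83 + 455.34 ≈ 615.95 mg.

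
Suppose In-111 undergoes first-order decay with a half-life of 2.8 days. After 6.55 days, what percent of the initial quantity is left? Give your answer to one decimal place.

n = 6.55/2.8 ≈ 2.3393 half-lives.
Fraction remaining = (1/2)^2.3393 ≈ 0.19761, i.e. 19.761%.

19.8%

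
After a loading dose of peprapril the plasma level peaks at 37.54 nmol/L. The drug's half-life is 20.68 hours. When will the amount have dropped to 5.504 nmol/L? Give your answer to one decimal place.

Fraction remaining = 5.504/37.54 ≈ 0.14662.
n = log₂(37.54/5.504) = ln(6.8205)/ln 2 ≈ 2.7699 half-lives.
t = n × t½ = 2.7699 × 20.68 ≈ 57.281 hours.

57.3 hours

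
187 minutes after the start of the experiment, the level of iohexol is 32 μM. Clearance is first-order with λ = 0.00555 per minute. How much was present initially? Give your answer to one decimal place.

t½ = ln 2 / λ = 0.69315 / 0.00555 ≈ 124.89 minutes.
Number of half-lives elapsed: n = 187/124.89 ≈ 1.4973.
A₀ = A × 2^n = 32 × 2^1.4973 = 32 × 2.8231 ≈ 90.341 μM.

90.3 μM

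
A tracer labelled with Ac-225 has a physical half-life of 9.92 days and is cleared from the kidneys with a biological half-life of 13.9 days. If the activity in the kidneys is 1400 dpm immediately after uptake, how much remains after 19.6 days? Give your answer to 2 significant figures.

1/t_eff = 1/t_phys + 1/t_biol = 1/9.92 + 1/13.9 = 0.17275 per day.
t_eff = 9.92 × 13.9 / (9.92 + 13.9) ≈ 5.7887 days.
Remaining = 1400 × (1/2)^(19.6/5.7887) = 1400 × (1/2)^3.3859 ≈ 133.93 dpm.

130 dpm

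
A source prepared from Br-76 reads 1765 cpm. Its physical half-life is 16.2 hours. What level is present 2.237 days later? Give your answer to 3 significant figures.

177 cpm

Convert the elapsed time: 2.237 days = 53.688 hours.
Number of half-lives: n = 53.688/16.2 ≈ 3.3141.
Remaining = 1765 × (1/2)^3.3141 = 1765 × 0.10055 ≈ 177.46 cpm.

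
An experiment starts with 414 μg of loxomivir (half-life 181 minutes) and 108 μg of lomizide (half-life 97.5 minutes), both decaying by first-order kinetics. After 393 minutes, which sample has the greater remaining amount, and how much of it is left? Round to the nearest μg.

loxomivir: 414 × (1/2)^2.1713 ≈ 91.914 μg.
lomizide: 108 × (1/2)^4.0308 ≈ 6.6076 μg.
Loxomivir has more remaining, at ≈ 91.914 μg.

loxomivir, 92 μg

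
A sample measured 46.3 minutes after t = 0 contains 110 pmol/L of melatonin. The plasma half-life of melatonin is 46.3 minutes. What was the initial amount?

Number of half-lives elapsed: n = 46.3/46.3 ≈ 1.
A₀ = A × 2^n = 110 × 2^1 = 110 × 2 ≈ 220 pmol/L.

220 pmol/L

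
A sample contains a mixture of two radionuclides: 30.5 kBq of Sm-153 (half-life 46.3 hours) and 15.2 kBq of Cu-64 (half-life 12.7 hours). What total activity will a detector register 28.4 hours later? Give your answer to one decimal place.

Sm-153: 30.5 × (1/2)^(28.4/46.3) = 30.5 × (1/2)^0.61339 ≈ 19.937 kBq.
Cu-64: 15.2 × (1/2)^(28.4/12.7) = 15.2 × (1/2)^2.2362 ≈ 3.2261 kBq.
Total = 19.937 + 3.2261 ≈ 23.163 kBq.

23.2 kBq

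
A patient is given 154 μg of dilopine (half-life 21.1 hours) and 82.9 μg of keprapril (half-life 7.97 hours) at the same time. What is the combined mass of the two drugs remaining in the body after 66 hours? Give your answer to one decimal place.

17.9 μg

dilopine: 154 × (1/2)^(66/21.1) = 154 × (1/2)^3.128 ≈ 17.616 μg.
keprapril: 82.9 × (1/2)^(66/7.97) = 82.9 × (1/2)^8.2811 ≈ 0.26651 μg.
Total = 17.616 + 0.26651 ≈ 17.883 μg.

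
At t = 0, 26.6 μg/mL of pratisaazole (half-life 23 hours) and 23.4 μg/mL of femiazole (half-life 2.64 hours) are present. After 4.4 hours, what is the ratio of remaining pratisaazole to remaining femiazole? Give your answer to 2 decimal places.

pratisaazole: 26.6 × (1/2)^(4.4/23) = 26.6 × (1/2)^0.1913 ≈ 23.297 μg/mL.
femiazole: 23.4 × (1/2)^(4.4/2.64) = 23.4 × (1/2)^1.6667 ≈ 7.3705 μg/mL.
Ratio ≈ 23.297 / 7.3705 ≈ 3.1608.

3.16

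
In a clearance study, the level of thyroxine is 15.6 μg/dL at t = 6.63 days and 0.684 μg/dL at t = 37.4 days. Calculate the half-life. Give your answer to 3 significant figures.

Over Δt = 37.4 − 6.63 = 30.77 days, the level fell by a factor of 15.6/0.684 ≈ 22.807.
n = log₂(22.807) ≈ 4.5114 half-lives, so t½ = 30.77/4.5114 ≈ 6.8205 days.

6.82 days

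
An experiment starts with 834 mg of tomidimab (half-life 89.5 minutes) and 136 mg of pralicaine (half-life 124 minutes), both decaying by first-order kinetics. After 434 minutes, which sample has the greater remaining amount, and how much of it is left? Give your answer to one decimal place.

tomidimab, 28.9 mg

tomidimab: 834 × (1/2)^4.8492 ≈ 28.935 mg.
pralicaine: 136 × (1/2)^3.5 ≈ 12.021 mg.
Tomidimab has more remaining, at ≈ 28.935 mg.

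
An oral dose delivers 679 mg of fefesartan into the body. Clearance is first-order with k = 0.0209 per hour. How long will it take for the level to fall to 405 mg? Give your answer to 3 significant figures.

t½ = ln 2 / k = 0.69315 / 0.0209 ≈ 33.165 hours.
Fraction remaining = 405/679 ≈ 0.59647.
n = log₂(679/405) = ln(1.6765)/ln 2 ≈ 0.74549 half-lives.
t = n × t½ = 0.74549 × 33.165 ≈ 24.724 hours.

24.7 hours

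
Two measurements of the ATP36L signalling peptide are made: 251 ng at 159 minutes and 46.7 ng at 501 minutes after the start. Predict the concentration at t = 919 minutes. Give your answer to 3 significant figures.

Over Δt = 501 − 159 = 342 minutes, the level fell by a factor of 251/46.7 ≈ 5.3747.
n = log₂(5.3747) ≈ 2.4262 half-lives, so t½ = 342/2.4262 ≈ 140.96 minutes.
From t = 501 to t = 919: 46.7 × (1/2)^((919−501)/140.96) ≈ 5.9794 ng.

5.98 ng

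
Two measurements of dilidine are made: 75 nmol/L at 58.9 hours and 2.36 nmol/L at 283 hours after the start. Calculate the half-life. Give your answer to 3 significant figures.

44.9 hours

Over Δt = 283 − 58.9 = 224.1 hours, the level fell by a factor of 75/2.36 ≈ 31.78.
n = log₂(31.78) ≈ 4.99 half-lives, so t½ = 224.1/4.99 ≈ 44.91 hours.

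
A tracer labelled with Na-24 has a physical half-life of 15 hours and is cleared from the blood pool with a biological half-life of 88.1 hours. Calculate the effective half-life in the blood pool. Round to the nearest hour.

13 hours

1/t_eff = 1/t_phys + 1/t_biol = 1/15 + 1/88.1 = 0.078017 per hour.
t_eff = 15 × 88.1 / (15 + 88.1) ≈ 12.818 hours.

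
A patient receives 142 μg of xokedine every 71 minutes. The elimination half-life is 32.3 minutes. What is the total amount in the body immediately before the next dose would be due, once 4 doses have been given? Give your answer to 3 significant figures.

The 4 doses were given 284, 213, 142, 71 minutes ago.
Total = 142·(1/2)^(284/32.3) + 142·(1/2)^(213/32.3) + 142·(1/2)^(142/32.3) + 142·(1/2)^(71/32.3)
      = 0.32023 + 1.4695 + 6.7433 + 30.944 ≈ 39.477 μg.

39.5 μg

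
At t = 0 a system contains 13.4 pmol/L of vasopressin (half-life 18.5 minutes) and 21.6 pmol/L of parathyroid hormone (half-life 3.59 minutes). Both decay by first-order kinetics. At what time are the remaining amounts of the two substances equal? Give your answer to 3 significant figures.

3.07 minutes

Set 13.4·(1/2)^(t/18.5) = 21.6·(1/2)^(t/3.59).
Taking log₂: log₂(13.4/21.6) = t·(1/18.5 − 1/3.59).
log₂(0.62037) = -0.6888; 1/18.5 − 1/3.59 = -0.2245.
t = -0.6888 / -0.2245 ≈ 3.0682 minutes.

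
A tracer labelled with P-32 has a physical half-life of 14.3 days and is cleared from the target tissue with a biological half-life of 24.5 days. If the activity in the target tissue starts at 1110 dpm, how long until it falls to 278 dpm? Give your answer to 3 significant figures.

1/t_eff = 1/t_phys + 1/t_biol = 1/14.3 + 1/24.5 = 0.11075 per day.
t_eff = 14.3 × 24.5 / (14.3 + 24.5) ≈ 9.0296 days.
n = log₂(1110/278) ≈ 1.9974; t = 1.9974 × 9.0296 ≈ 18.036 days.

18.0 days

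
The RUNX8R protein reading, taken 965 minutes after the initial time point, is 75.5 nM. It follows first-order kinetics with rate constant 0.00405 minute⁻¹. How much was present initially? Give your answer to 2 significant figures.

t½ = ln 2 / λ = 0.69315 / 0.00405 ≈ 171.15 minutes.
Number of half-lives elapsed: n = 965/171.15 ≈ 5.6384.
A₀ = A × 2^n = 75.5 × 2^5.6384 = 75.5 × 49.812 ≈ 3760.8 nM.

3800 nM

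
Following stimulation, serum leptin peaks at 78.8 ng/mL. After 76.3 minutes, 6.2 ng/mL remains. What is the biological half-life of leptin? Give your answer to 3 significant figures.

A/A₀ = 6.2/78.8 ≈ 0.07868.
n = log₂(12.71) ≈ 3.6679 half-lives elapsed in 76.3 minutes.
t½ = 76.3/3.6679 ≈ 20.802 minutes.

20.8 minutes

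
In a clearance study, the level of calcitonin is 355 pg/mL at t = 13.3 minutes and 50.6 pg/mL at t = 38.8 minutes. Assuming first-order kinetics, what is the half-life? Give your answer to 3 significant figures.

Over Δt = 38.8 − 13.3 = 25.5 minutes, the level fell by a factor of 355/50.6 ≈ 7.0158.
n = log₂(7.0158) ≈ 2.8106 half-lives, so t½ = 25.5/2.8106 ≈ 9.0728 minutes.

9.07 minutes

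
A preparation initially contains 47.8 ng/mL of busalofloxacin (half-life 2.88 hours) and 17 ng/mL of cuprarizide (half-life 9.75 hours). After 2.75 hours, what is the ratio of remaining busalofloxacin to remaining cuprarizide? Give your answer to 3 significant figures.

1.76

busalofloxacin: 47.8 × (1/2)^(2.75/2.88) = 47.8 × (1/2)^0.95486 ≈ 24.66 ng/mL.
cuprarizide: 17 × (1/2)^(2.75/9.75) = 17 × (1/2)^0.28205 ≈ 13.981 ng/mL.
Ratio ≈ 24.66 / 13.981 ≈ 1.7638.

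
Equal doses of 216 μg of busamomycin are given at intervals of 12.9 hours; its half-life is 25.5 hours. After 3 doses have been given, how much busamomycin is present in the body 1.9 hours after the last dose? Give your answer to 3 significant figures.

451 μg

The 3 doses were given 27.7, 14.8, 1.9 hours ago.
Total = 216·(1/2)^(27.7/25.5) + 216·(1/2)^(14.8/25.5) + 216·(1/2)^(1.9/25.5)
      = 101.73 + 144.46 + 205.13 ≈ 451.32 μg.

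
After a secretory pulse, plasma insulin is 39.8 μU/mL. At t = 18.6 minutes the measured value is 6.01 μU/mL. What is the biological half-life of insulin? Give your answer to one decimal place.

A/A₀ = 6.01/39.8 ≈ 0.15101.
n = log₂(6.6223) ≈ 2.7273 half-lives elapsed in 18.6 minutes.
t½ = 18.6/2.7273 ≈ 6.8199 minutes.

6.8 minutes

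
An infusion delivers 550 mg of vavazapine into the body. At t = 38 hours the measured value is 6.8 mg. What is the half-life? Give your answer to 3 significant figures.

A/A₀ = 6.8/550 ≈ 0.012364.
n = log₂(80.882) ≈ 6.3378 half-lives elapsed in 38 hours.
t½ = 38/6.3378 ≈ 5.9958 hours.

6.00 hours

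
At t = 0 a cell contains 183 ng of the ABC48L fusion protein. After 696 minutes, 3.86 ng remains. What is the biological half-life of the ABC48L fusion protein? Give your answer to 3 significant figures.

125 minutes

A/A₀ = 3.86/183 ≈ 0.021093.
n = log₂(47.409) ≈ 5.5671 half-lives elapsed in 696 minutes.
t½ = 696/5.5671 ≈ 125.02 minutes.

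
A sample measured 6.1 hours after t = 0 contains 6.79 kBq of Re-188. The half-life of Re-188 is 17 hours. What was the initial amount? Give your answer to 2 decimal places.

Number of half-lives elapsed: n = 6.1/17 ≈ 0.35882.
A₀ = A × 2^n = 6.79 × 2^0.35882 = 6.79 × 1.2824 ≈ 8.7074 kBq.

8.71 kBq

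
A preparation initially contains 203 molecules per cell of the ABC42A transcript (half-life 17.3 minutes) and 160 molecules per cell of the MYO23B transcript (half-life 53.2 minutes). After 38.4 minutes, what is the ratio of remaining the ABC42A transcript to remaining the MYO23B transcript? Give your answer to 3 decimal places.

ABC42A transcript: 203 × (1/2)^(38.4/17.3) = 203 × (1/2)^2.2197 ≈ 43.583 molecules per cell.
MYO23B transcript: 160 × (1/2)^(38.4/53.2) = 160 × (1/2)^0.7218 ≈ 97.014 molecules per cell.
Ratio ≈ 43.583 / 97.014 ≈ 0.44924.

0.449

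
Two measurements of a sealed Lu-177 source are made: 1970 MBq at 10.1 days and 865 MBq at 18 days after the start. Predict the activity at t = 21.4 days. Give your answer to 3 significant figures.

Over Δt = 18 − 10.1 = 7.9 days, the level fell by a factor of 1970/865 ≈ 2.2775.
n = log₂(2.2775) ≈ 1.1874 half-lives, so t½ = 7.9/1.1874 ≈ 6.6531 days.
From t = 18 to t = 21.4: 865 × (1/2)^((21.4−18)/6.6531) ≈ 606.98 MBq.

607 MBq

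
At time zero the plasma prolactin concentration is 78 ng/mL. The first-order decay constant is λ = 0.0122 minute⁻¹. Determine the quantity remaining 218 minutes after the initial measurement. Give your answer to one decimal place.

t½ = ln 2 / λ = 0.69315 / 0.0122 ≈ 56.815 minutes.
Number of half-lives: n = 218/56.815 ≈ 3.837.
Remaining = 78 × (1/2)^3.837 = 78 × 0.069976 ≈ 5.4581 ng/mL.

5.5 ng/mL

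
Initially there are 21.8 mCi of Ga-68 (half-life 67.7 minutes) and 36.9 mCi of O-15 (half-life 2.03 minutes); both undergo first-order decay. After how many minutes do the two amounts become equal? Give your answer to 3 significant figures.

1.59 minutes

Set 21.8·(1/2)^(t/67.7) = 36.9·(1/2)^(t/2.03).
Taking log₂: log₂(21.8/36.9) = t·(1/67.7 − 1/2.03).
log₂(0.59079) = -0.75929; 1/67.7 − 1/2.03 = -0.47784.
t = -0.75929 / -0.47784 ≈ 1.589 minutes.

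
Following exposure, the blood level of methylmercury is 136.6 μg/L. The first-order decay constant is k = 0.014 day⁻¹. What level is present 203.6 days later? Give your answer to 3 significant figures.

t½ = ln 2 / k = 0.69315 / 0.014 ≈ 49.511 days.
Number of half-lives: n = 203.6/49.511 ≈ 4.1123.
Remaining = 136.6 × (1/2)^4.1123 = 136.6 × 0.057821 ≈ 7.8984 μg/L.

7.90 μg/L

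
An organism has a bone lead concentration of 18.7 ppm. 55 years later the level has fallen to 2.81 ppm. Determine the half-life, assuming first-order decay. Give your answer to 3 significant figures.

A/A₀ = 2.81/18.7 ≈ 0.15027.
n = log₂(6.6548) ≈ 2.7344 half-lives elapsed in 55 years.
t½ = 55/2.7344 ≈ 20.114 years.

20.1 years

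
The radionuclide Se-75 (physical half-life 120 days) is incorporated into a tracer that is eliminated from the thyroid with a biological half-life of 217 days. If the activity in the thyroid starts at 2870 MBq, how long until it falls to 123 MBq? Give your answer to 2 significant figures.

350 days

1/t_eff = 1/t_phys + 1/t_biol = 1/120 + 1/217 = 0.012942 per day.
t_eff = 120 × 217 / (120 + 217) ≈ 77.27 days.
n = log₂(2870/123) ≈ 4.5443; t = 4.5443 × 77.27 ≈ 351.14 days.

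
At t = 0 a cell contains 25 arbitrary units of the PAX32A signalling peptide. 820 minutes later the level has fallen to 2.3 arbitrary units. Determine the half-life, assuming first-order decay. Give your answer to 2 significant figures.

240 minutes

A/A₀ = 2.3/25 ≈ 0.092.
n = log₂(10.87) ≈ 3.4422 half-lives elapsed in 820 minutes.
t½ = 820/3.4422 ≈ 238.22 minutes.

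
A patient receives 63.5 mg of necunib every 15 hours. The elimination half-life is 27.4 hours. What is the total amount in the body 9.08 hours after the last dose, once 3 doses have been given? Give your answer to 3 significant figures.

109 mg

The 3 doses were given 39.08, 24.08, 9.08 hours ago.
Total = 63.5·(1/2)^(39.08/27.4) + 63.5·(1/2)^(24.08/27.4) + 63.5·(1/2)^(9.08/27.4)
      = 23.628 + 34.532 + 50.468 ≈ 108.63 mg.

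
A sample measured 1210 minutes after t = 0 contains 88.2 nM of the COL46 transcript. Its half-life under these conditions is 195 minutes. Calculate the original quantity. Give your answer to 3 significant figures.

6510 nM

Number of half-lives elapsed: n = 1210/195 ≈ 6.2051.
A₀ = A × 2^n = 88.2 × 2^6.2051 = 88.2 × 73.778 ≈ 6507.3 nM.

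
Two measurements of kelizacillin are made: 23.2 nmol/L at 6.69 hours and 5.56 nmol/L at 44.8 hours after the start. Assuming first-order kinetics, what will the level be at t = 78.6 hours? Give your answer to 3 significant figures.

Over Δt = 44.8 − 6.69 = 38.11 hours, the level fell by a factor of 23.2/5.56 ≈ 4.1727.
n = log₂(4.1727) ≈ 2.061 half-lives, so t½ = 38.11/2.061 ≈ 18.491 hours.
From t = 44.8 to t = 78.6: 5.56 × (1/2)^((78.6−44.8)/18.491) ≈ 1.5661 nmol/L.

1.57 nmol/L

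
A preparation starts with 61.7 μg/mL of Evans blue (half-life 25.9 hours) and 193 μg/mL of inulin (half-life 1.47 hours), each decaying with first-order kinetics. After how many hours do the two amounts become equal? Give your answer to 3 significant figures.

2.56 hours

Set 61.7·(1/2)^(t/25.9) = 193·(1/2)^(t/1.47).
Taking log₂: log₂(61.7/193) = t·(1/25.9 − 1/1.47).
log₂(0.31969) = -1.6453; 1/25.9 − 1/1.47 = -0.64166.
t = -1.6453 / -0.64166 ≈ 2.5641 hours.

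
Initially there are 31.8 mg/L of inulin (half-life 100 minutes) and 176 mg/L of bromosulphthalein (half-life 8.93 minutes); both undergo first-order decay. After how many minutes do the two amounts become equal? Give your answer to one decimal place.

Set 31.8·(1/2)^(t/100) = 176·(1/2)^(t/8.93).
Taking log₂: log₂(31.8/176) = t·(1/100 − 1/8.93).
log₂(0.18068) = -2.4685; 1/100 − 1/8.93 = -0.10198.
t = -2.4685 / -0.10198 ≈ 24.205 minutes.

24.2 minutes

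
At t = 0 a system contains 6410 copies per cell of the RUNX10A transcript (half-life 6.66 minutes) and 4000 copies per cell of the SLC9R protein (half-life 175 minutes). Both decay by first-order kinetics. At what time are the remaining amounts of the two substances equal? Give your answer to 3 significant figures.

4.71 minutes

Set 6410·(1/2)^(t/6.66) = 4000·(1/2)^(t/175).
Taking log₂: log₂(6410/4000) = t·(1/6.66 − 1/175).
log₂(1.6025) = 0.68032; 1/6.66 − 1/175 = 0.14444.
t = 0.68032 / 0.14444 ≈ 4.7102 minutes.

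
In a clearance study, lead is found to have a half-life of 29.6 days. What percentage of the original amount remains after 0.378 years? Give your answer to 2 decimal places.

3.95%

0.378 years = 137.97 days.
n = 137.97/29.6 ≈ 4.6611 half-lives.
Fraction remaining = (1/2)^4.6611 ≈ 0.039523, i.e. 3.9523%.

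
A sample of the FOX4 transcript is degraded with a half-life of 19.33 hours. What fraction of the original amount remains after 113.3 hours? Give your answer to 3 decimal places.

0.017

n = 113.3/19.33 ≈ 5.8614 half-lives.
Fraction remaining = (1/2)^5.8614 ≈ 0.017201.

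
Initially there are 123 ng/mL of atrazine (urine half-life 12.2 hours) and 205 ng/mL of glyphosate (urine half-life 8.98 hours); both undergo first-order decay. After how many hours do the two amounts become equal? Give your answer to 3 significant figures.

25.1 hours

Set 123·(1/2)^(t/12.2) = 205·(1/2)^(t/8.98).
Taking log₂: log₂(123/205) = t·(1/12.2 − 1/8.98).
log₂(0.6) = -0.73697; 1/12.2 − 1/8.98 = -0.029391.
t = -0.73697 / -0.029391 ≈ 25.074 hours.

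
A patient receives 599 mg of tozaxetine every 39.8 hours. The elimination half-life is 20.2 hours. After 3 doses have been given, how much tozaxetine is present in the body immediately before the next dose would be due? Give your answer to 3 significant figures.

202 mg

The 3 doses were given 119.4, 79.6, 39.8 hours ago.
Total = 599·(1/2)^(119.4/20.2) + 599·(1/2)^(79.6/20.2) + 599·(1/2)^(39.8/20.2)
      = 9.9557 + 39.011 + 152.87 ≈ 201.83 mg.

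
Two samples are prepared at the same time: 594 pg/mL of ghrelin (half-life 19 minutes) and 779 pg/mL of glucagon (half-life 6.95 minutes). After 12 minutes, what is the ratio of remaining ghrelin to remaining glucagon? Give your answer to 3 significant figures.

ghrelin: 594 × (1/2)^(12/19) = 594 × (1/2)^0.63158 ≈ 383.41 pg/mL.
glucagon: 779 × (1/2)^(12/6.95) = 779 × (1/2)^1.7266 ≈ 235.38 pg/mL.
Ratio ≈ 383.41 / 235.38 ≈ 1.6289.

1.63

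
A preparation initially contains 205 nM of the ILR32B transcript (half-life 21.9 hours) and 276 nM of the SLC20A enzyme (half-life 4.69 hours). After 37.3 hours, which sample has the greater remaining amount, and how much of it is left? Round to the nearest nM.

ILR32B transcript: 205 × (1/2)^1.7032 ≈ 62.957 nM.
SLC20A enzyme: 276 × (1/2)^7.9531 ≈ 1.1138 nM.
ILR32B transcript has more remaining, at ≈ 62.957 nM.

ILR32B transcript, 63 nM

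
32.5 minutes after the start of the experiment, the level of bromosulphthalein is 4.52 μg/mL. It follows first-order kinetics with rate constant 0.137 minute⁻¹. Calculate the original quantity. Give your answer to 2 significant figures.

390 μg/mL

t½ = ln 2 / λ = 0.69315 / 0.137 ≈ 5.0595 minutes.
Number of half-lives elapsed: n = 32.5/5.0595 ≈ 6.4236.
A₀ = A × 2^n = 4.52 × 2^6.4236 = 4.52 × 85.841 ≈ 388 μg/mL.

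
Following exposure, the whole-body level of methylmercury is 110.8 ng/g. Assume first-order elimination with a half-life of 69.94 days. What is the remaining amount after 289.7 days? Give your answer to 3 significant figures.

6.28 ng/g

Number of half-lives: n = 289.7/69.94 ≈ 4.1421.
Remaining = 110.8 × (1/2)^4.1421 = 110.8 × 0.056637 ≈ 6.2753 ng/g.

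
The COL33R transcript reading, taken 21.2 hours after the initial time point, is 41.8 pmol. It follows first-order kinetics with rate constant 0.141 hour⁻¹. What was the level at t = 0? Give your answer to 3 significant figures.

831 pmol

t½ = ln 2 / λ = 0.69315 / 0.141 ≈ 4.9159 hours.
Number of half-lives elapsed: n = 21.2/4.9159 ≈ 4.3125.
A₀ = A × 2^n = 41.8 × 2^4.3125 = 41.8 × 19.87 ≈ 830.56 pmol.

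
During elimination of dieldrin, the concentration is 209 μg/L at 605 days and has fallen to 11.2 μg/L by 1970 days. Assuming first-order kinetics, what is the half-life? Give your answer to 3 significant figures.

Over Δt = 1970 − 605 = 1365 days, the level fell by a factor of 209/11.2 ≈ 18.661.
n = log₂(18.661) ≈ 4.2219 half-lives, so t½ = 1365/4.2219 ≈ 323.31 days.

323 days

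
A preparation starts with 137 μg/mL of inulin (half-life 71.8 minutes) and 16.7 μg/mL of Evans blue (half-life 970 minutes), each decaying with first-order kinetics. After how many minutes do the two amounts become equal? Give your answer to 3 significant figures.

Set 137·(1/2)^(t/71.8) = 16.7·(1/2)^(t/970).
Taking log₂: log₂(137/16.7) = t·(1/71.8 − 1/970).
log₂(8.2036) = 3.0363; 1/71.8 − 1/970 = 0.012897.
t = 3.0363 / 0.012897 ≈ 235.43 minutes.

235 minutes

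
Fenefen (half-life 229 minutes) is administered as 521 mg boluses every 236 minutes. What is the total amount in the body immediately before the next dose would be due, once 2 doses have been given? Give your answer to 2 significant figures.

380 mg

The 2 doses were given 472, 236 minutes ago.
Total = 521·(1/2)^(472/229) + 521·(1/2)^(236/229)
      = 124.85 + 255.04 ≈ 379.88 mg.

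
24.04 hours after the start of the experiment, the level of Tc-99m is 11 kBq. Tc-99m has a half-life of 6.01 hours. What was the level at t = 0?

Number of half-lives elapsed: n = 24.04/6.01 ≈ 4.
A₀ = A × 2^n = 11 × 2^4 = 11 × 16 ≈ 176 kBq.

176 kBq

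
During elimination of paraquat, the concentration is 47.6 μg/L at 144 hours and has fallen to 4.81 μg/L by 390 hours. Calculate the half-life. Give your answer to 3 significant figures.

74.4 hours

Over Δt = 390 − 144 = 246 hours, the level fell by a factor of 47.6/4.81 ≈ 9.896.
n = log₂(9.896) ≈ 3.3069 half-lives, so t½ = 246/3.3069 ≈ 74.391 hours.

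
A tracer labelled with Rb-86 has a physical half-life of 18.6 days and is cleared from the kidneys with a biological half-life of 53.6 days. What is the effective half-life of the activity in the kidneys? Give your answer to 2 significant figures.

1/t_eff = 1/t_phys + 1/t_biol = 1/18.6 + 1/53.6 = 0.07242 per day.
t_eff = 18.6 × 53.6 / (18.6 + 53.6) ≈ 13.808 days.

14 days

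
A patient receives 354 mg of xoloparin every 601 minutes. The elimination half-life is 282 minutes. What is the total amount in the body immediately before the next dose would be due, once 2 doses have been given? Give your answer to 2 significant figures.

The 2 doses were given 1202, 601 minutes ago.
Total = 354·(1/2)^(1202/282) + 354·(1/2)^(601/282)
      = 18.445 + 80.807 ≈ 99.252 mg.

99 mg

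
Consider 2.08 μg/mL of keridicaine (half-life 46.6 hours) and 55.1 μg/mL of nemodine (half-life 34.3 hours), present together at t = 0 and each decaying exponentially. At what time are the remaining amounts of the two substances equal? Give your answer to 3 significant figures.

Set 2.08·(1/2)^(t/46.6) = 55.1·(1/2)^(t/34.3).
Taking log₂: log₂(2.08/55.1) = t·(1/46.6 − 1/34.3).
log₂(0.03775) = -4.7274; 1/46.6 − 1/34.3 = -0.0076953.
t = -4.7274 / -0.0076953 ≈ 614.32 hours.

614 hours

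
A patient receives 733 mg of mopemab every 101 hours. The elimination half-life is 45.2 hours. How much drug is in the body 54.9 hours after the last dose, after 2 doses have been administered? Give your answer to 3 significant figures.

383 mg

The 2 doses were given 155.9, 54.9 hours ago.
Total = 733·(1/2)^(155.9/45.2) + 733·(1/2)^(54.9/45.2)
      = 67.115 + 315.84 ≈ 382.96 mg.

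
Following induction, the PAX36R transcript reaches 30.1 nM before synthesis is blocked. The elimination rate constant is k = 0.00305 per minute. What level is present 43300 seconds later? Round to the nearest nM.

t½ = ln 2 / k = 0.69315 / 0.00305 ≈ 227.26 minutes.
Convert the elapsed time: 43300 seconds = 721.667 minutes.
Number of half-lives: n = 721.667/227.26 ≈ 3.1755.
Remaining = 30.1 × (1/2)^3.1755 = 30.1 × 0.11068 ≈ 3.3316 nM.

3 nM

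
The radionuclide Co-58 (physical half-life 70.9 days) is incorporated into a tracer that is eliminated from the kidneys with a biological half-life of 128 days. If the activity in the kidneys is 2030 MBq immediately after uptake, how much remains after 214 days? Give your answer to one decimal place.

78.6 MBq

1/t_eff = 1/t_phys + 1/t_biol = 1/70.9 + 1/128 = 0.021917 per day.
t_eff = 70.9 × 128 / (70.9 + 128) ≈ 45.627 days.
Remaining = 2030 × (1/2)^(214/45.627) = 2030 × (1/2)^4.6902 ≈ 78.632 MBq.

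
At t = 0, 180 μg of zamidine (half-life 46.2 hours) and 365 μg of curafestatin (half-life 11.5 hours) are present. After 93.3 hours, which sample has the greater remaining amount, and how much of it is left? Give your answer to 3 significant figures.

zamidine: 180 × (1/2)^2.0195 ≈ 44.396 μg.
curafestatin: 365 × (1/2)^8.113 ≈ 1.3183 μg.
Zamidine has more remaining, at ≈ 44.396 μg.

zamidine, 44.4 μg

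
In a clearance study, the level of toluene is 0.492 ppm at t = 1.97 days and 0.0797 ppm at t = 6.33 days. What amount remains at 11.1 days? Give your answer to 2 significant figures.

0.011 ppm

Over Δt = 6.33 − 1.97 = 4.36 days, the level fell by a factor of 0.492/0.0797 ≈ 6.1731.
n = log₂(6.1731) ≈ 2.626 half-lives, so t½ = 4.36/2.626 ≈ 1.6603 days.
From t = 6.33 to t = 11.1: 0.0797 × (1/2)^((11.1−6.33)/1.6603) ≈ 0.01088 ppm.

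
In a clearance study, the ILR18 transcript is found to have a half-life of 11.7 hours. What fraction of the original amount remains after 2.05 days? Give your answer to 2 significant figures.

0.054

2.05 days = 49.2 hours.
n = 49.2/11.7 ≈ 4.2051 half-lives.
Fraction remaining = (1/2)^4.2051 ≈ 0.054216.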